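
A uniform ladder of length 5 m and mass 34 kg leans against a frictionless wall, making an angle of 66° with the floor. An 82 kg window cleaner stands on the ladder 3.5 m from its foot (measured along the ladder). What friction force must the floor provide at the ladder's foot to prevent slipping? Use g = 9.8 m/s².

f ≈ 325 N

Sum moments about the foot of the ladder (the floor normal and friction both act there and drop out).
Ladder weight 34×9.8 = 333.2 N acts at 2.5 m along the ladder; its horizontal arm is 2.5·cos66° = 1.017 m → τ = 338.9 N·m clockwise.
Window cleaner: 82×9.8 = 803.6 N at 3.5 m → arm 1.424 m → τ = 1144 N·m clockwise.
Wall normal N acts horizontally at the top; its moment arm is the height L sinθ = 5·sin66° = 4.568 m, counterclockwise.
Balancing moments: N × 4.568 = 1483, giving N = 325 N.
ΣFx = 0: friction at the foot balances the wall's push, so f = N_wall = 325 N.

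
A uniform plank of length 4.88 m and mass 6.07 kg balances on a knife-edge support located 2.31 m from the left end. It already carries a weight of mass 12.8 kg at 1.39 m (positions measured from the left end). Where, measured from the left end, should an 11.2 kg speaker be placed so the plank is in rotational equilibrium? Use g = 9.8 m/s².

About the knife-edge support (at 2.31 m from the left end):
Beam weight: 6.07 × 9.8 = 59.49 N down at 2.44 m → arm 0.13 m, τ = 59.49 × 0.13 = 7.734 N·m clockwise.
Weight: 12.8 × 9.8 = 125.4 N down at 1.39 m → arm 0.92 m, τ = 125.4 × 0.92 = 115.4 N·m counterclockwise.
Net moment of existing loads = 107.7 N·m counterclockwise.
The speaker weighs 11.2 × 9.8 = 109.8 N and must supply an equal clockwise moment, so its lever arm about the knife-edge support is 107.7 / 109.8 = 0.981 m.
That puts it at 2.31 + 0.981 = 3.29 m from the left end.

x ≈ 3.29 m from the left end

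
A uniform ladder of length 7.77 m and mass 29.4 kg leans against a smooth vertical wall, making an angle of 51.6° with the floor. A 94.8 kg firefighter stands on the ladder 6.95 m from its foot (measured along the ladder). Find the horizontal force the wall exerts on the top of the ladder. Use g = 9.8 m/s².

Sum moments about the foot of the ladder (the floor normal and friction both act there and drop out).
Ladder weight 29.4×9.8 = 288.1 N acts at 3.885 m along the ladder; its horizontal arm is 3.885·cos51.6° = 2.413 m → τ = 695.2 N·m clockwise.
Firefighter: 94.8×9.8 = 929 N at 6.95 m → arm 4.317 m → τ = 4010 N·m clockwise.
Wall normal N acts horizontally at the top; its moment arm is the height L sinθ = 7.77·sin51.6° = 6.089 m, counterclockwise.
For rotational equilibrium, N × 6.089 = 4705, so N = 773 N.

N_wall ≈ 773 N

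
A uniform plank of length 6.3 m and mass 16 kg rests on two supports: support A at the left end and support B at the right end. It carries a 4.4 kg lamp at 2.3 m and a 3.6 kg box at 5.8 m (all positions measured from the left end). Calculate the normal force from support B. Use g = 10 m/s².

Taking torques about support A:
Beam weight: 16 × 10 = 160 N down at 3.15 m → arm 3.15 m, τ = 160 × 3.15 = 504 N·m clockwise.
Lamp: 4.4 × 10 = 44 N down at 2.3 m → arm 2.3 m, τ = 44 × 2.3 = 101.2 N·m clockwise.
Box: 3.6 × 10 = 36 N down at 5.8 m → arm 5.8 m, τ = 36 × 5.8 = 208.8 N·m clockwise.
Net load moment about support A = 814 N·m clockwise.
Reaction R at support B is upward at 6.3 m, arm 6.3 m → moment R × 6.3 counterclockwise.
Balancing moments: R × 6.3 = 814, giving R = 129 N.

R_B ≈ 129 N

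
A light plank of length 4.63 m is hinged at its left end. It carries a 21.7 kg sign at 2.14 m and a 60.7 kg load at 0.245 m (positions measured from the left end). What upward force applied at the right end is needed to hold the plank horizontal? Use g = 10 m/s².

F ≈ 132 N

About the left end:
Sign: 21.7 × 10 = 217 N down at 2.14 m → arm 2.14 m, τ = 217 × 2.14 = 464.4 N·m clockwise.
Load: 60.7 × 10 = 607 N down at 0.245 m → arm 0.245 m, τ = 607 × 0.245 = 148.7 N·m clockwise.
Net moment of the loads = 613.1 N·m clockwise.
The upward force F acts at the right end, arm 4.63 m, giving F × 4.63 counterclockwise.
Setting net torque to zero: F × 4.63 = 613.1 → F = 613.1 / 4.63 = 132 N.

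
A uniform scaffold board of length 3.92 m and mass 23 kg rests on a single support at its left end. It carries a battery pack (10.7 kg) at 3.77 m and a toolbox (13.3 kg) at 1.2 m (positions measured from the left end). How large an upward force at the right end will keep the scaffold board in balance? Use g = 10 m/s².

F ≈ 259 N

Take moments about the left end.
Beam weight: 23 × 10 = 230 N down at 1.96 m → arm 1.96 m, τ = 230 × 1.96 = 450.8 N·m clockwise.
Battery pack: 10.7 × 10 = 107 N down at 3.77 m → arm 3.77 m, τ = 107 × 3.77 = 403.4 N·m clockwise.
Toolbox: 13.3 × 10 = 133 N down at 1.2 m → arm 1.2 m, τ = 133 × 1.2 = 159.6 N·m clockwise.
Net moment of the loads = 1014 N·m clockwise.
The upward force F acts at the right end, arm 3.92 m, giving F × 3.92 counterclockwise.
Setting net torque to zero: F × 3.92 = 1014 → F = 1014 / 3.92 = 259 N.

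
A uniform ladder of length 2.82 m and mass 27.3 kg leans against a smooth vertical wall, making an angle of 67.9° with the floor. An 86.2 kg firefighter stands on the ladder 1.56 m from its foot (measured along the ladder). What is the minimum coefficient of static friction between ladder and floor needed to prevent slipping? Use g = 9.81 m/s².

Taking torques about the foot of the ladder:
Ladder weight 27.3×9.81 = 267.8 N acts at 1.41 m along the ladder; its horizontal arm is 1.41·cos67.9° = 0.5305 m → τ = 142.1 N·m clockwise.
Firefighter: 86.2×9.81 = 845.6 N at 1.56 m → arm 0.5869 m → τ = 496.3 N·m clockwise.
Wall normal N acts horizontally at the top; its moment arm is the height L sinθ = 2.82·sin67.9° = 2.613 m, counterclockwise.
Setting net torque to zero: N × 2.613 = 638.4 → N = 244.3 N.
ΣFx = 0 ⇒ f = N_wall = 244.3 N. ΣFy = 0 ⇒ N_floor = 1113 N.
μ_min = f / N_floor = 244.3 / 1113 = 0.219.

μ_min ≈ 0.219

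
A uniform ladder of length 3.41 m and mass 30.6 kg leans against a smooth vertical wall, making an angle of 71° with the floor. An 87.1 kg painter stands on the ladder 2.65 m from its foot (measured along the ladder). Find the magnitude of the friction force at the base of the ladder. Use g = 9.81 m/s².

Choose the foot of the ladder as the axis so the floor normal and friction both act there and drop out.
Ladder weight 30.6×9.81 = 300.2 N acts at 1.705 m along the ladder; its horizontal arm is 1.705·cos71° = 0.5551 m → τ = 166.6 N·m clockwise.
Painter: 87.1×9.81 = 854.5 N at 2.65 m → arm 0.8628 m → τ = 737.3 N·m clockwise.
Wall normal N acts horizontally at the top; its moment arm is the height L sinθ = 3.41·sin71° = 3.224 m, counterclockwise.
Balancing moments: N × 3.224 = 903.9, giving N = 280 N.
ΣFx = 0: friction at the foot balances the wall's push, so f = N_wall = 280 N.

f ≈ 280 N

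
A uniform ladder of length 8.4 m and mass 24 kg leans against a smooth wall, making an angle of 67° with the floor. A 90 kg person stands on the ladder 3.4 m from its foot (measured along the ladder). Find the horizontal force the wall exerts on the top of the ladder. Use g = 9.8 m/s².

Choose the foot of the ladder as the axis so the floor normal and friction both act there and drop out.
Ladder weight 24×9.8 = 235.2 N acts at 4.2 m along the ladder; its horizontal arm is 4.2·cos67° = 1.641 m → τ = 386 N·m clockwise.
Person: 90×9.8 = 882 N at 3.4 m → arm 1.328 m → τ = 1171 N·m clockwise.
Wall normal N acts horizontally at the top; its moment arm is the height L sinθ = 8.4·sin67° = 7.732 m, counterclockwise.
Balancing moments: N × 7.732 = 1557, giving N = 201 N.

N_wall ≈ 201 N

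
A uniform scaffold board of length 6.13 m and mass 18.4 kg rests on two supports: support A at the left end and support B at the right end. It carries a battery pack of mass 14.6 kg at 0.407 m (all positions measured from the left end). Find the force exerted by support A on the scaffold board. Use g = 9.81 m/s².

R_A ≈ 224 N

Choose support B as the axis so its reaction then has zero moment arm.
Beam weight: 18.4 × 9.81 = 180.5 N down at 3.065 m → arm 3.065 m, τ = 180.5 × 3.065 = 553.2 N·m counterclockwise.
Battery pack: 14.6 × 9.81 = 143.2 N down at 0.407 m → arm 5.723 m, τ = 143.2 × 5.723 = 819.5 N·m counterclockwise.
Net load moment about support B = 1373 N·m counterclockwise.
Reaction R at support A is upward at 0 m, arm 6.13 m → moment R × 6.13 clockwise.
For rotational equilibrium, R × 6.13 = 1373, so R = 224 N.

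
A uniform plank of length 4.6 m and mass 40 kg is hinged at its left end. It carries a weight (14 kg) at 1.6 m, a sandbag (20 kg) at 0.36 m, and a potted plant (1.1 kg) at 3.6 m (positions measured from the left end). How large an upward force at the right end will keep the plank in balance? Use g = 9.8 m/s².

F ≈ 267 N

Choose the left end as the axis so the unknown pivot reaction has zero arm there.
Beam weight: 40 × 9.8 = 392 N down at 2.3 m → arm 2.3 m, τ = 392 × 2.3 = 901.6 N·m clockwise.
Weight: 14 × 9.8 = 137.2 N down at 1.6 m → arm 1.6 m, τ = 137.2 × 1.6 = 219.5 N·m clockwise.
Sandbag: 20 × 9.8 = 196 N down at 0.36 m → arm 0.36 m, τ = 196 × 0.36 = 70.56 N·m clockwise.
Potted plant: 1.1 × 9.8 = 10.78 N down at 3.6 m → arm 3.6 m, τ = 10.78 × 3.6 = 38.81 N·m clockwise.
Net moment of the loads = 1230 N·m clockwise.
The upward force F acts at the right end, arm 4.6 m, giving F × 4.6 counterclockwise.
Balancing moments: F × 4.6 = 1230, giving F = 1230 / 4.6 = 267 N.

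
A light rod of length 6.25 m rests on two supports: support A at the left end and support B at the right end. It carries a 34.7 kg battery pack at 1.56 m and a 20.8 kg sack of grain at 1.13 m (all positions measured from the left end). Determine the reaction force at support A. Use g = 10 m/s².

Sum moments about support B (its reaction then has zero moment arm).
Battery pack: 34.7 × 10 = 347 N down at 1.56 m → arm 4.69 m, τ = 347 × 4.69 = 1627 N·m counterclockwise.
Sack of grain: 20.8 × 10 = 208 N down at 1.13 m → arm 5.12 m, τ = 208 × 5.12 = 1065 N·m counterclockwise.
Net load moment about support B = 2692 N·m counterclockwise.
Reaction R at support A is upward at 0 m, arm 6.25 m → moment R × 6.25 clockwise.
Balancing moments: R × 6.25 = 2692, giving R = 431 N.

R_A ≈ 431 N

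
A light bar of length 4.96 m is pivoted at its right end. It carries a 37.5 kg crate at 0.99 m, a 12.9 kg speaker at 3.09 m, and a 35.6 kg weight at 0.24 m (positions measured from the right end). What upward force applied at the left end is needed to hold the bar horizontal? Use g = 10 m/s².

Choose the right end as the axis so the unknown pivot reaction has zero arm there.
Crate: 37.5 × 10 = 375 N down at 0.99 m → arm 0.99 m, τ = 375 × 0.99 = 371.2 N·m counterclockwise.
Speaker: 12.9 × 10 = 129 N down at 3.09 m → arm 3.09 m, τ = 129 × 3.09 = 398.6 N·m counterclockwise.
Weight: 35.6 × 10 = 356 N down at 0.24 m → arm 0.24 m, τ = 356 × 0.24 = 85.44 N·m counterclockwise.
Net moment of the loads = 855.2 N·m counterclockwise.
The upward force F acts at the left end, arm 4.96 m, giving F × 4.96 clockwise.
Balancing moments: F × 4.96 = 855.2, giving F = 855.2 / 4.96 = 172 N.

F ≈ 172 N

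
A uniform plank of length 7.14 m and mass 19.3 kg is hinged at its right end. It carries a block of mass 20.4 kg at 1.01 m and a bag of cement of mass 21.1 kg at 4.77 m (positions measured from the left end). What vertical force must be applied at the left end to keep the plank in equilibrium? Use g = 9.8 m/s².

Choose the right end as the axis so the unknown pivot reaction has zero arm there.
Beam weight: 19.3 × 9.8 = 189.1 N down at 3.57 m → arm 3.57 m, τ = 189.1 × 3.57 = 675.1 N·m counterclockwise.
Block: 20.4 × 9.8 = 199.9 N down at 1.01 m → arm 6.13 m, τ = 199.9 × 6.13 = 1225 N·m counterclockwise.
Bag of cement: 21.1 × 9.8 = 206.8 N down at 4.77 m → arm 2.37 m, τ = 206.8 × 2.37 = 490.1 N·m counterclockwise.
Net moment of the loads = 2390 N·m counterclockwise.
The upward force F acts at the left end, arm 7.14 m, giving F × 7.14 clockwise.
Balancing moments: F × 7.14 = 2390, giving F = 2390 / 7.14 = 335 N.

F ≈ 335 N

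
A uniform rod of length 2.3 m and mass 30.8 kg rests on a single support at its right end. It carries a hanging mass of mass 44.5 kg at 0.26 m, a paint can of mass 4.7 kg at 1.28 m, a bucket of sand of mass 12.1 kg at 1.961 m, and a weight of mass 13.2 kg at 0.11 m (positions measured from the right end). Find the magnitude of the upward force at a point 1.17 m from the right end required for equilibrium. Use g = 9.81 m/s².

Choose the right end as the axis so the unknown pivot reaction has zero arm there.
Beam weight: 30.8 × 9.81 = 302.1 N down at 1.15 m → arm 1.15 m, τ = 302.1 × 1.15 = 347.4 N·m counterclockwise.
Hanging mass: 44.5 × 9.81 = 436.5 N down at 0.26 m → arm 0.26 m, τ = 436.5 × 0.26 = 113.5 N·m counterclockwise.
Paint can: 4.7 × 9.81 = 46.11 N down at 1.28 m → arm 1.28 m, τ = 46.11 × 1.28 = 59.02 N·m counterclockwise.
Bucket of sand: 12.1 × 9.81 = 118.7 N down at 1.961 m → arm 1.961 m, τ = 118.7 × 1.961 = 232.8 N·m counterclockwise.
Weight: 13.2 × 9.81 = 129.5 N down at 0.11 m → arm 0.11 m, τ = 129.5 × 0.11 = 14.24 N·m counterclockwise.
Net moment of the loads = 767 N·m counterclockwise.
The upward force F acts at a point 1.17 m from the right end, arm 1.17 m, giving F × 1.17 clockwise.
Balancing moments: F × 1.17 = 767, giving F = 767 / 1.17 = 656 N.

F ≈ 656 N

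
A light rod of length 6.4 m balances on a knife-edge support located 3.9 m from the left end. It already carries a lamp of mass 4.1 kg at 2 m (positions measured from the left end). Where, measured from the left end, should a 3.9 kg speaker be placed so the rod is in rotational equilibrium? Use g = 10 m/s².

x ≈ 5.9 m from the left end

About the knife-edge support (at 3.9 m from the left end):
Lamp: 4.1 × 10 = 41 N down at 2 m → arm 1.9 m, τ = 41 × 1.9 = 77.9 N·m counterclockwise.
Net moment of existing loads = 77.9 N·m counterclockwise.
The speaker weighs 3.9 × 10 = 39 N and must supply an equal clockwise moment, so its lever arm about the knife-edge support is 77.9 / 39 = 2 m.
That puts it at 3.9 + 2 = 5.9 m from the left end.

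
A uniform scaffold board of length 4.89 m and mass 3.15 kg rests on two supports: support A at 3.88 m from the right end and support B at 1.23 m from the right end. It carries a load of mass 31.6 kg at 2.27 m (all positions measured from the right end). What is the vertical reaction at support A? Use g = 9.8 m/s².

R_A ≈ 136 N

Taking torques about support B:
Beam weight: 3.15 × 9.8 = 30.87 N down at 2.445 m → arm 1.215 m, τ = 30.87 × 1.215 = 37.51 N·m counterclockwise.
Load: 31.6 × 9.8 = 309.7 N down at 2.27 m → arm 1.04 m, τ = 309.7 × 1.04 = 322.1 N·m counterclockwise.
Net load moment about support B = 359.6 N·m counterclockwise.
Reaction R at support A is upward at 3.88 m, arm 2.65 m → moment R × 2.65 clockwise.
Στ = 0 ⇒ R × 2.65 = 359.6 ⇒ R = 136 N.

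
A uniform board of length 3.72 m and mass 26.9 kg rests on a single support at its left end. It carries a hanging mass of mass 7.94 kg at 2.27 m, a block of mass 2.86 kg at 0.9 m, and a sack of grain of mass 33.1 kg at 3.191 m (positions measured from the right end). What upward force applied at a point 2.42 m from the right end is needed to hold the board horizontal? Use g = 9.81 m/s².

F ≈ 657 N

Sum moments about the left end (the unknown pivot reaction has zero arm there).
Beam weight: 26.9 × 9.81 = 263.9 N down at 1.86 m → arm 1.86 m, τ = 263.9 × 1.86 = 490.9 N·m clockwise.
Hanging mass: 7.94 × 9.81 = 77.89 N down at 2.27 m → arm 1.45 m, τ = 77.89 × 1.45 = 112.9 N·m clockwise.
Block: 2.86 × 9.81 = 28.06 N down at 0.9 m → arm 2.82 m, τ = 28.06 × 2.82 = 79.13 N·m clockwise.
Sack of grain: 33.1 × 9.81 = 324.7 N down at 3.191 m → arm 0.529 m, τ = 324.7 × 0.529 = 171.8 N·m clockwise.
Net moment of the loads = 854.7 N·m clockwise.
The upward force F acts at a point 2.42 m from the right end, arm 1.3 m, giving F × 1.3 counterclockwise.
For rotational equilibrium, F × 1.3 = 854.7, so F = 854.7 / 1.3 = 657 N.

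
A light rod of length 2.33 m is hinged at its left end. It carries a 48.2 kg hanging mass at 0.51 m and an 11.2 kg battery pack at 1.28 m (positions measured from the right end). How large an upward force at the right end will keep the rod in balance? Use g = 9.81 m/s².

F ≈ 419 N

Choose the left end as the axis so the unknown pivot reaction has zero arm there.
Hanging mass: 48.2 × 9.81 = 472.8 N down at 0.51 m → arm 1.82 m, τ = 472.8 × 1.82 = 860.5 N·m clockwise.
Battery pack: 11.2 × 9.81 = 109.9 N down at 1.28 m → arm 1.05 m, τ = 109.9 × 1.05 = 115.4 N·m clockwise.
Net moment of the loads = 975.9 N·m clockwise.
The upward force F acts at the right end, arm 2.33 m, giving F × 2.33 counterclockwise.
Setting net torque to zero: F × 2.33 = 975.9 → F = 975.9 / 2.33 = 419 N.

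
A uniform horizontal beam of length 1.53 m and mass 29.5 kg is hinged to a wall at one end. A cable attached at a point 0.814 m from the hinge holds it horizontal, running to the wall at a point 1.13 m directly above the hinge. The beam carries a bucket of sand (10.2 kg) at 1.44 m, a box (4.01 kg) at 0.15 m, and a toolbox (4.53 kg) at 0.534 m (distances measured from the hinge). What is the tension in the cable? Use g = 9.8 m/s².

T ≈ 598 N

About the hinge:
Beam weight: 29.5 × 9.8 = 289.1 N down at 0.765 m → arm 0.765 m, τ = 289.1 × 0.765 = 221.2 N·m clockwise.
Bucket of sand: 10.2 × 9.8 = 99.96 N down at 1.44 m → arm 1.44 m, τ = 99.96 × 1.44 = 143.9 N·m clockwise.
Box: 4.01 × 9.8 = 39.3 N down at 0.15 m → arm 0.15 m, τ = 39.3 × 0.15 = 5.895 N·m clockwise.
Toolbox: 4.53 × 9.8 = 44.39 N down at 0.534 m → arm 0.534 m, τ = 44.39 × 0.534 = 23.7 N·m clockwise.
Total clockwise load moment = 394.7 N·m.
The cable tension T acts at 0.814 m; only its component perpendicular to the beam, T sinθ, produces torque. sinθ = h/√(h²+d²) = 1.13/√(1.13²+0.814²) = 0.8114.
For rotational equilibrium, T × 0.814 × 0.8114 = 394.7, so T = 394.7 / 0.6605 = 598 N.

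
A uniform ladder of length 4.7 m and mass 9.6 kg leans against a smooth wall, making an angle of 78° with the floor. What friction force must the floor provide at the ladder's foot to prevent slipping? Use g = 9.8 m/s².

Sum moments about the foot of the ladder (the floor normal and friction both act there and drop out).
Ladder weight 9.6×9.8 = 94.08 N acts at 2.35 m along the ladder; its horizontal arm is 2.35·cos78° = 0.4886 m → τ = 45.97 N·m clockwise.
Wall normal N acts horizontally at the top; its moment arm is the height L sinθ = 4.7·sin78° = 4.597 m, counterclockwise.
Στ = 0 ⇒ N × 4.597 = 45.97 ⇒ N = 10 N.
ΣFx = 0: friction at the foot balances the wall's push, so f = N_wall = 10 N.

f ≈ 10 N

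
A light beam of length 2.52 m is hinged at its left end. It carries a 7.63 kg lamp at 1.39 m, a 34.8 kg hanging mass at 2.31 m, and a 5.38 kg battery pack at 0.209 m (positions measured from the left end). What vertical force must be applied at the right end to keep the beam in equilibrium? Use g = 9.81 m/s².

Sum moments about the left end (the unknown pivot reaction has zero arm there).
Lamp: 7.63 × 9.81 = 74.85 N down at 1.39 m → arm 1.39 m, τ = 74.85 × 1.39 = 104 N·m clockwise.
Hanging mass: 34.8 × 9.81 = 341.4 N down at 2.31 m → arm 2.31 m, τ = 341.4 × 2.31 = 788.6 N·m clockwise.
Battery pack: 5.38 × 9.81 = 52.78 N down at 0.209 m → arm 0.209 m, τ = 52.78 × 0.209 = 11.03 N·m clockwise.
Net moment of the loads = 903.6 N·m clockwise.
The upward force F acts at the right end, arm 2.52 m, giving F × 2.52 counterclockwise.
For rotational equilibrium, F × 2.52 = 903.6, so F = 903.6 / 2.52 = 359 N.

F ≈ 359 N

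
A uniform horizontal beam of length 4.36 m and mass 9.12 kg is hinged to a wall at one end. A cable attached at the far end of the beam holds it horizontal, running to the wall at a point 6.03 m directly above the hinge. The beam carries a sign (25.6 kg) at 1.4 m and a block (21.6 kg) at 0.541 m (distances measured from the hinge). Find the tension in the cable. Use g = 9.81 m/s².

Choose the hinge as the axis so the unknown hinge reaction has zero arm there.
Beam weight: 9.12 × 9.81 = 89.47 N down at 2.18 m → arm 2.18 m, τ = 89.47 × 2.18 = 195 N·m clockwise.
Sign: 25.6 × 9.81 = 251.1 N down at 1.4 m → arm 1.4 m, τ = 251.1 × 1.4 = 351.5 N·m clockwise.
Block: 21.6 × 9.81 = 211.9 N down at 0.541 m → arm 0.541 m, τ = 211.9 × 0.541 = 114.6 N·m clockwise.
Total clockwise load moment = 661.1 N·m.
The cable tension T acts at 4.36 m; only its component perpendicular to the beam, T sinθ, produces torque. sinθ = h/√(h²+d²) = 6.03/√(6.03²+4.36²) = 0.8104.
Setting net torque to zero: T × 4.36 × 0.8104 = 661.1 → T = 661.1 / 3.533 = 187 N.

T ≈ 187 N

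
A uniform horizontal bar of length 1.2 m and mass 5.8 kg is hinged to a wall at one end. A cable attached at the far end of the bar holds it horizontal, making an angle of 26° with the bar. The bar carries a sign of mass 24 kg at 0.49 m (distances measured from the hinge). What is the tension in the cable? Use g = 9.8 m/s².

Choose the hinge as the axis so the unknown hinge reaction has zero arm there.
Beam weight: 5.8 × 9.8 = 56.84 N down at 0.6 m → arm 0.6 m, τ = 56.84 × 0.6 = 34.1 N·m clockwise.
Sign: 24 × 9.8 = 235.2 N down at 0.49 m → arm 0.49 m, τ = 235.2 × 0.49 = 115.2 N·m clockwise.
Total clockwise load moment = 149.3 N·m.
The cable tension T acts at 1.2 m; only its component perpendicular to the bar, T sinθ, produces torque. sin 26° = 0.4384.
Στ = 0 ⇒ T × 1.2 × 0.4384 = 149.3 ⇒ T = 149.3 / 0.5261 = 284 N.

T ≈ 284 N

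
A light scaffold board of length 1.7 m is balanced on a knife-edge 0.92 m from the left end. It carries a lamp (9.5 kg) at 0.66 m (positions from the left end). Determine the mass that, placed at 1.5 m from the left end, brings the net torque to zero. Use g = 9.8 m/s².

Choose the knife-edge (at 0.92 m from the left end) as the axis so the support reaction has zero arm there.
Lamp: 9.5 × 9.8 = 93.1 N down at 0.66 m → arm 0.26 m, τ = 93.1 × 0.26 = 24.21 N·m counterclockwise.
Net moment of known loads = 24.21 N·m counterclockwise.
An unknown mass m at 1.5 m has arm 0.58 m; its moment is m·g·0.58 clockwise.
Setting net torque to zero: m × 9.8 × 0.58 = 24.21 → m = 24.21 / (9.8 × 0.58) = 4.26 kg.

m ≈ 4.26 kg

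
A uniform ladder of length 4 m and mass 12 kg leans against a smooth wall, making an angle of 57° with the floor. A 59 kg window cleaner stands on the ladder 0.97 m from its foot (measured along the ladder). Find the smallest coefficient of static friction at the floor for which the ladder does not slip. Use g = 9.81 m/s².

μ_min ≈ 0.186

Take moments about the foot of the ladder.
Ladder weight 12×9.81 = 117.7 N acts at 2 m along the ladder; its horizontal arm is 2·cos57° = 1.089 m → τ = 128.2 N·m clockwise.
Window cleaner: 59×9.81 = 578.8 N at 0.97 m → arm 0.5283 m → τ = 305.8 N·m clockwise.
Wall normal N acts horizontally at the top; its moment arm is the height L sinθ = 4·sin57° = 3.355 m, counterclockwise.
Setting net torque to zero: N × 3.355 = 434 → N = 129.4 N.
ΣFx = 0 ⇒ f = N_wall = 129.4 N. ΣFy = 0 ⇒ N_floor = 696.5 N.
μ_min = f / N_floor = 129.4 / 696.5 = 0.186.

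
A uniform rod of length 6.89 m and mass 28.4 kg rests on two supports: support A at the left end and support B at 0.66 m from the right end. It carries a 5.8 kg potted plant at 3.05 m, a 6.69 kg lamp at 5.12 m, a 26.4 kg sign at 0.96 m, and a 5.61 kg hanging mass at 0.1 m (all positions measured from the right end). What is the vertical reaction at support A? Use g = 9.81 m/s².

Taking torques about support B:
Beam weight: 28.4 × 9.81 = 278.6 N down at 3.445 m → arm 2.785 m, τ = 278.6 × 2.785 = 775.9 N·m counterclockwise.
Potted plant: 5.8 × 9.81 = 56.9 N down at 3.05 m → arm 2.39 m, τ = 56.9 × 2.39 = 136 N·m counterclockwise.
Lamp: 6.69 × 9.81 = 65.63 N down at 5.12 m → arm 4.46 m, τ = 65.63 × 4.46 = 292.7 N·m counterclockwise.
Sign: 26.4 × 9.81 = 259 N down at 0.96 m → arm 0.3 m, τ = 259 × 0.3 = 77.7 N·m counterclockwise.
Hanging mass: 5.61 × 9.81 = 55.03 N down at 0.1 m → arm 0.56 m, τ = 55.03 × 0.56 = 30.82 N·m clockwise.
Net load moment about support B = 1251 N·m counterclockwise.
Reaction R at support A is upward at 6.89 m, arm 6.23 m → moment R × 6.23 clockwise.
For rotational equilibrium, R × 6.23 = 1251, so R = 201 N.

R_A ≈ 201 N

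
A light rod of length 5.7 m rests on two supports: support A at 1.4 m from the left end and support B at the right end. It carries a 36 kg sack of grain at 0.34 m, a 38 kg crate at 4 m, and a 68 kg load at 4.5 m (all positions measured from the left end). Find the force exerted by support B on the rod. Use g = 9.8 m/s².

R_B ≈ 619 N

Take moments about support A.
Sack of grain: 36 × 9.8 = 352.8 N down at 0.34 m → arm 1.06 m, τ = 352.8 × 1.06 = 374 N·m counterclockwise.
Crate: 38 × 9.8 = 372.4 N down at 4 m → arm 2.6 m, τ = 372.4 × 2.6 = 968.2 N·m clockwise.
Load: 68 × 9.8 = 666.4 N down at 4.5 m → arm 3.1 m, τ = 666.4 × 3.1 = 2066 N·m clockwise.
Net load moment about support A = 2660 N·m clockwise.
Reaction R at support B is upward at 5.7 m, arm 4.3 m → moment R × 4.3 counterclockwise.
Balancing moments: R × 4.3 = 2660, giving R = 619 N.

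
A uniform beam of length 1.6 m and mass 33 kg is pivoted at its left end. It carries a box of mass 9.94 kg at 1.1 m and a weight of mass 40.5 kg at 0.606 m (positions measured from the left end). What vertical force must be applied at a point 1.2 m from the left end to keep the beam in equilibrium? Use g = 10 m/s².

Sum moments about the left end (the unknown pivot reaction has zero arm there).
Beam weight: 33 × 10 = 330 N down at 0.8 m → arm 0.8 m, τ = 330 × 0.8 = 264 N·m clockwise.
Box: 9.94 × 10 = 99.4 N down at 1.1 m → arm 1.1 m, τ = 99.4 × 1.1 = 109.3 N·m clockwise.
Weight: 40.5 × 10 = 405 N down at 0.606 m → arm 0.606 m, τ = 405 × 0.606 = 245.4 N·m clockwise.
Net moment of the loads = 618.7 N·m clockwise.
The upward force F acts at a point 1.2 m from the left end, arm 1.2 m, giving F × 1.2 counterclockwise.
Στ = 0 ⇒ F × 1.2 = 618.7 ⇒ F = 618.7 / 1.2 = 516 N.

F ≈ 516 N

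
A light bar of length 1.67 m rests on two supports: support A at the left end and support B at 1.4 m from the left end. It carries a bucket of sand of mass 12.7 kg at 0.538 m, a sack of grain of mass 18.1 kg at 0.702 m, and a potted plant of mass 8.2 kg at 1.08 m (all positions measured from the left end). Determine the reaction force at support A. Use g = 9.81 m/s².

R_A ≈ 184 N

About support B:
Bucket of sand: 12.7 × 9.81 = 124.6 N down at 0.538 m → arm 0.862 m, τ = 124.6 × 0.862 = 107.4 N·m counterclockwise.
Sack of grain: 18.1 × 9.81 = 177.6 N down at 0.702 m → arm 0.698 m, τ = 177.6 × 0.698 = 124 N·m counterclockwise.
Potted plant: 8.2 × 9.81 = 80.44 N down at 1.08 m → arm 0.32 m, τ = 80.44 × 0.32 = 25.74 N·m counterclockwise.
Net load moment about support B = 257.1 N·m counterclockwise.
Reaction R at support A is upward at 0 m, arm 1.4 m → moment R × 1.4 clockwise.
For rotational equilibrium, R × 1.4 = 257.1, so R = 184 N.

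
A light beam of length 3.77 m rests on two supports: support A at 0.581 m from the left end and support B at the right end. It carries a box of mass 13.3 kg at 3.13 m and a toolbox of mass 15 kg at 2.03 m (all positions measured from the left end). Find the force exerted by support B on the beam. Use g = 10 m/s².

Take moments about support A.
Box: 13.3 × 10 = 133 N down at 3.13 m → arm 2.549 m, τ = 133 × 2.549 = 339 N·m clockwise.
Toolbox: 15 × 10 = 150 N down at 2.03 m → arm 1.449 m, τ = 150 × 1.449 = 217.4 N·m clockwise.
Net load moment about support A = 556.4 N·m clockwise.
Reaction R at support B is upward at 3.77 m, arm 3.189 m → moment R × 3.189 counterclockwise.
Στ = 0 ⇒ R × 3.189 = 556.4 ⇒ R = 174 N.

R_B ≈ 174 N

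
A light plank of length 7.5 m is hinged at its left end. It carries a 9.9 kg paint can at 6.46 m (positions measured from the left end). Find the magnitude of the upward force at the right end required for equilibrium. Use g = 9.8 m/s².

Sum moments about the left end (the unknown pivot reaction has zero arm there).
Paint can: 9.9 × 9.8 = 97.02 N down at 6.46 m → arm 6.46 m, τ = 97.02 × 6.46 = 626.7 N·m clockwise.
Net moment of the loads = 626.7 N·m clockwise.
The upward force F acts at the right end, arm 7.5 m, giving F × 7.5 counterclockwise.
Στ = 0 ⇒ F × 7.5 = 626.7 ⇒ F = 626.7 / 7.5 = 83.6 N.

F ≈ 83.6 N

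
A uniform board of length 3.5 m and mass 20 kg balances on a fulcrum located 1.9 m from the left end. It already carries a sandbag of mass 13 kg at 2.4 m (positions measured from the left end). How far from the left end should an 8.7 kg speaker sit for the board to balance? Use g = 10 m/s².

x ≈ 1.5 m from the left end

Taking torques about the fulcrum (at 1.9 m from the left end):
Beam weight: 20 × 10 = 200 N down at 1.75 m → arm 0.15 m, τ = 200 × 0.15 = 30 N·m counterclockwise.
Sandbag: 13 × 10 = 130 N down at 2.4 m → arm 0.5 m, τ = 130 × 0.5 = 65 N·m clockwise.
Net moment of existing loads = 35 N·m clockwise.
The speaker weighs 8.7 × 10 = 87 N and must supply an equal counterclockwise moment, so its lever arm about the fulcrum is 35 / 87 = 0.402 m.
That puts it at 1.9 − 0.402 = 1.5 m from the left end.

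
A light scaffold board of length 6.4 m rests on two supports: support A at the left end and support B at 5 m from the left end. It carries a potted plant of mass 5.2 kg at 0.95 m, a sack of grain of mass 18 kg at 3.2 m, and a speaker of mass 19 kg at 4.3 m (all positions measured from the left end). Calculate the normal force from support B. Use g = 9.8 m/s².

About support A:
Potted plant: 5.2 × 9.8 = 50.96 N down at 0.95 m → arm 0.95 m, τ = 50.96 × 0.95 = 48.41 N·m clockwise.
Sack of grain: 18 × 9.8 = 176.4 N down at 3.2 m → arm 3.2 m, τ = 176.4 × 3.2 = 564.5 N·m clockwise.
Speaker: 19 × 9.8 = 186.2 N down at 4.3 m → arm 4.3 m, τ = 186.2 × 4.3 = 800.7 N·m clockwise.
Net load moment about support A = 1414 N·m clockwise.
Reaction R at support B is upward at 5 m, arm 5 m → moment R × 5 counterclockwise.
Setting net torque to zero: R × 5 = 1414 → R = 283 N.

R_B ≈ 283 N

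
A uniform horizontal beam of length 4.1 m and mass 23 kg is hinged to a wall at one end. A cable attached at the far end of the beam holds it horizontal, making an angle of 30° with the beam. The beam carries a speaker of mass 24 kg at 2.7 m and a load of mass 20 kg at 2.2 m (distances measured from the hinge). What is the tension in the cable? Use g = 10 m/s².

Take moments about the hinge.
Beam weight: 23 × 10 = 230 N down at 2.05 m → arm 2.05 m, τ = 230 × 2.05 = 471.5 N·m clockwise.
Speaker: 24 × 10 = 240 N down at 2.7 m → arm 2.7 m, τ = 240 × 2.7 = 648 N·m clockwise.
Load: 20 × 10 = 200 N down at 2.2 m → arm 2.2 m, τ = 200 × 2.2 = 440 N·m clockwise.
Total clockwise load moment = 1560 N·m.
The cable tension T acts at 4.1 m; only its component perpendicular to the beam, T sinθ, produces torque. sin 30° = 0.5.
Balancing moments: T × 4.1 × 0.5 = 1560, giving T = 1560 / 2.05 = 761 N.

T ≈ 761 N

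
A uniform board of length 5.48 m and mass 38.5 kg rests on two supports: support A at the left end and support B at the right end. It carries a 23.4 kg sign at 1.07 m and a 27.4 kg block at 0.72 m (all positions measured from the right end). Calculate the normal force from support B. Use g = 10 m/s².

Taking torques about support A:
Beam weight: 38.5 × 10 = 385 N down at 2.74 m → arm 2.74 m, τ = 385 × 2.74 = 1055 N·m clockwise.
Sign: 23.4 × 10 = 234 N down at 1.07 m → arm 4.41 m, τ = 234 × 4.41 = 1032 N·m clockwise.
Block: 27.4 × 10 = 274 N down at 0.72 m → arm 4.76 m, τ = 274 × 4.76 = 1304 N·m clockwise.
Net load moment about support A = 3391 N·m clockwise.
Reaction R at support B is upward at 0 m, arm 5.48 m → moment R × 5.48 counterclockwise.
Στ = 0 ⇒ R × 5.48 = 3391 ⇒ R = 619 N.

R_B ≈ 619 N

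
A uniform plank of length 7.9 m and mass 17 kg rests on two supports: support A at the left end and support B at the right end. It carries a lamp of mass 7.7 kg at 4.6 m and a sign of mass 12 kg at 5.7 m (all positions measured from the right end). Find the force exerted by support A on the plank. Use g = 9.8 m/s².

Choose support B as the axis so its reaction then has zero moment arm.
Beam weight: 17 × 9.8 = 166.6 N down at 3.95 m → arm 3.95 m, τ = 166.6 × 3.95 = 658.1 N·m counterclockwise.
Lamp: 7.7 × 9.8 = 75.46 N down at 4.6 m → arm 4.6 m, τ = 75.46 × 4.6 = 347.1 N·m counterclockwise.
Sign: 12 × 9.8 = 117.6 N down at 5.7 m → arm 5.7 m, τ = 117.6 × 5.7 = 670.3 N·m counterclockwise.
Net load moment about support B = 1676 N·m counterclockwise.
Reaction R at support A is upward at 7.9 m, arm 7.9 m → moment R × 7.9 clockwise.
Setting net torque to zero: R × 7.9 = 1676 → R = 212 N.

R_A ≈ 212 N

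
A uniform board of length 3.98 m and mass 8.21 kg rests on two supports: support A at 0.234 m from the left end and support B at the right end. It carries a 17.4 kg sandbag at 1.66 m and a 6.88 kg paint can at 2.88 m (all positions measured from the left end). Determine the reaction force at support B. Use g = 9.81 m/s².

R_B ≈ 150 N

Sum moments about support A (its reaction then has zero moment arm).
Beam weight: 8.21 × 9.81 = 80.54 N down at 1.99 m → arm 1.756 m, τ = 80.54 × 1.756 = 141.4 N·m clockwise.
Sandbag: 17.4 × 9.81 = 170.7 N down at 1.66 m → arm 1.426 m, τ = 170.7 × 1.426 = 243.4 N·m clockwise.
Paint can: 6.88 × 9.81 = 67.49 N down at 2.88 m → arm 2.646 m, τ = 67.49 × 2.646 = 178.6 N·m clockwise.
Net load moment about support A = 563.4 N·m clockwise.
Reaction R at support B is upward at 3.98 m, arm 3.746 m → moment R × 3.746 counterclockwise.
Setting net torque to zero: R × 3.746 = 563.4 → R = 150 N.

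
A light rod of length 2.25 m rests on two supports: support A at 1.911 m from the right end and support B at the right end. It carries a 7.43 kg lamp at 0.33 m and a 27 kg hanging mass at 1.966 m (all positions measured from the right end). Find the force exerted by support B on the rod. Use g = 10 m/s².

Taking torques about support A:
Lamp: 7.43 × 10 = 74.3 N down at 0.33 m → arm 1.581 m, τ = 74.3 × 1.581 = 117.5 N·m clockwise.
Hanging mass: 27 × 10 = 270 N down at 1.966 m → arm 0.055 m, τ = 270 × 0.055 = 14.85 N·m counterclockwise.
Net load moment about support A = 102.7 N·m clockwise.
Reaction R at support B is upward at 0 m, arm 1.911 m → moment R × 1.911 counterclockwise.
Στ = 0 ⇒ R × 1.911 = 102.7 ⇒ R = 53.7 N.

R_B ≈ 53.7 N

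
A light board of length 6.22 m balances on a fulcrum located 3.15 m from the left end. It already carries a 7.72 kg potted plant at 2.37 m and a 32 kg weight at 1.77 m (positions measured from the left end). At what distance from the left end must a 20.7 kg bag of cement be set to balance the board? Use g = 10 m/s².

x ≈ 5.57 m from the left end

Sum moments about the fulcrum (at 3.15 m from the left end) (the support reaction has zero arm there).
Potted plant: 7.72 × 10 = 77.2 N down at 2.37 m → arm 0.78 m, τ = 77.2 × 0.78 = 60.22 N·m counterclockwise.
Weight: 32 × 10 = 320 N down at 1.77 m → arm 1.38 m, τ = 320 × 1.38 = 441.6 N·m counterclockwise.
Net moment of existing loads = 501.8 N·m counterclockwise.
The bag of cement weighs 20.7 × 10 = 207 N and must supply an equal clockwise moment, so its lever arm about the fulcrum is 501.8 / 207 = 2.42 m.
That puts it at 3.15 + 2.42 = 5.57 m from the left end.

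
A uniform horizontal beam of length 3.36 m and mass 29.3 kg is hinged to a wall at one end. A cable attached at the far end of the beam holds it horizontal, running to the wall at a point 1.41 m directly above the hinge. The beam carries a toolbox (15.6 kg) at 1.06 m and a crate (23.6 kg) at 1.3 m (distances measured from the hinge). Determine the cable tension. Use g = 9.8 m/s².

Sum moments about the hinge (the unknown hinge reaction has zero arm there).
Beam weight: 29.3 × 9.8 = 287.1 N down at 1.68 m → arm 1.68 m, τ = 287.1 × 1.68 = 482.3 N·m clockwise.
Toolbox: 15.6 × 9.8 = 152.9 N down at 1.06 m → arm 1.06 m, τ = 152.9 × 1.06 = 162.1 N·m clockwise.
Crate: 23.6 × 9.8 = 231.3 N down at 1.3 m → arm 1.3 m, τ = 231.3 × 1.3 = 300.7 N·m clockwise.
Total clockwise load moment = 945.1 N·m.
The cable tension T acts at 3.36 m; only its component perpendicular to the beam, T sinθ, produces torque. sinθ = h/√(h²+d²) = 1.41/√(1.41²+3.36²) = 0.387.
Στ = 0 ⇒ T × 3.36 × 0.387 = 945.1 ⇒ T = 945.1 / 1.3 = 727 N.

T ≈ 727 N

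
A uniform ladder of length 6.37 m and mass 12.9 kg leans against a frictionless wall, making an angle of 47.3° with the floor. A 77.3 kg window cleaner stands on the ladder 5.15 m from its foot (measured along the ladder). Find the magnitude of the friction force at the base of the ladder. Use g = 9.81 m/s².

Choose the foot of the ladder as the axis so the floor normal and friction both act there and drop out.
Ladder weight 12.9×9.81 = 126.5 N acts at 3.185 m along the ladder; its horizontal arm is 3.185·cos47.3° = 2.16 m → τ = 273.2 N·m clockwise.
Window cleaner: 77.3×9.81 = 758.3 N at 5.15 m → arm 3.493 m → τ = 2649 N·m clockwise.
Wall normal N acts horizontally at the top; its moment arm is the height L sinθ = 6.37·sin47.3° = 4.681 m, counterclockwise.
Setting net torque to zero: N × 4.681 = 2922 → N = 624 N.
ΣFx = 0: friction at the foot balances the wall's push, so f = N_wall = 624 N.

f ≈ 624 N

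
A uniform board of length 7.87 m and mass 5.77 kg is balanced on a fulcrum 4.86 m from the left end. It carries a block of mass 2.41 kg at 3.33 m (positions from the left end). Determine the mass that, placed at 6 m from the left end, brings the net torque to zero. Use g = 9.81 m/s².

m ≈ 7.92 kg

Choose the fulcrum (at 4.86 m from the left end) as the axis so the support reaction has zero arm there.
Beam weight: 5.77 × 9.81 = 56.6 N down at 3.935 m → arm 0.925 m, τ = 56.6 × 0.925 = 52.36 N·m counterclockwise.
Block: 2.41 × 9.81 = 23.64 N down at 3.33 m → arm 1.53 m, τ = 23.64 × 1.53 = 36.17 N·m counterclockwise.
Net moment of known loads = 88.53 N·m counterclockwise.
An unknown mass m at 6 m has arm 1.14 m; its moment is m·g·1.14 clockwise.
Balancing moments: m × 9.81 × 1.14 = 88.53, giving m = 88.53 / (9.81 × 1.14) = 7.92 kg.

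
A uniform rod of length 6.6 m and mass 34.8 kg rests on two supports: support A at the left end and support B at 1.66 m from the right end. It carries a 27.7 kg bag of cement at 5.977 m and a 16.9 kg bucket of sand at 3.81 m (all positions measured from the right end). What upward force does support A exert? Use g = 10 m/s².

Choose support B as the axis so its reaction then has zero moment arm.
Beam weight: 34.8 × 10 = 348 N down at 3.3 m → arm 1.64 m, τ = 348 × 1.64 = 570.7 N·m counterclockwise.
Bag of cement: 27.7 × 10 = 277 N down at 5.977 m → arm 4.317 m, τ = 277 × 4.317 = 1196 N·m counterclockwise.
Bucket of sand: 16.9 × 10 = 169 N down at 3.81 m → arm 2.15 m, τ = 169 × 2.15 = 363.3 N·m counterclockwise.
Net load moment about support B = 2130 N·m counterclockwise.
Reaction R at support A is upward at 6.6 m, arm 4.94 m → moment R × 4.94 clockwise.
Balancing moments: R × 4.94 = 2130, giving R = 431 N.

R_A ≈ 431 N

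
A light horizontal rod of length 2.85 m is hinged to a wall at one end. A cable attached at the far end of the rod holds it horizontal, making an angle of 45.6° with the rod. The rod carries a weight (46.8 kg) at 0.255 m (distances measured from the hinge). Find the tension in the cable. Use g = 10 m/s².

About the hinge:
Weight: 46.8 × 10 = 468 N down at 0.255 m → arm 0.255 m, τ = 468 × 0.255 = 119.3 N·m clockwise.
Total clockwise load moment = 119.3 N·m.
The cable tension T acts at 2.85 m; only its component perpendicular to the rod, T sinθ, produces torque. sin 45.6° = 0.7145.
Setting net torque to zero: T × 2.85 × 0.7145 = 119.3 → T = 119.3 / 2.036 = 58.6 N.

T ≈ 58.6 N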